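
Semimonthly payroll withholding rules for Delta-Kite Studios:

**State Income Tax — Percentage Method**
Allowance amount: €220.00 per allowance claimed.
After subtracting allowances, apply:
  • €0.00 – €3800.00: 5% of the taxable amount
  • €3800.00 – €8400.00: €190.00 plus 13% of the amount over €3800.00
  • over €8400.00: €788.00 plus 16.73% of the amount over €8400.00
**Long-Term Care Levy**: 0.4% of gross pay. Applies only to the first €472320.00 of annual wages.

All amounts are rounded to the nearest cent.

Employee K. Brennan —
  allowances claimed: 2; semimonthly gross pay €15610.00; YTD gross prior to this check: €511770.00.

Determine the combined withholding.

State Income Tax: taxable = €15610.00 − 2×€220.00 = €15170.00
  €788.00 + 16.73% × (€15170.00 − €8400.00) = €788.00 + 16.73% × €6770.00 = €1920.62
Long-Term Care Levy: YTD €511770.00 ≥ cap €472320.00 → €0.00
Total: €1920.62 + €0.00 = €1920.62

€1920.62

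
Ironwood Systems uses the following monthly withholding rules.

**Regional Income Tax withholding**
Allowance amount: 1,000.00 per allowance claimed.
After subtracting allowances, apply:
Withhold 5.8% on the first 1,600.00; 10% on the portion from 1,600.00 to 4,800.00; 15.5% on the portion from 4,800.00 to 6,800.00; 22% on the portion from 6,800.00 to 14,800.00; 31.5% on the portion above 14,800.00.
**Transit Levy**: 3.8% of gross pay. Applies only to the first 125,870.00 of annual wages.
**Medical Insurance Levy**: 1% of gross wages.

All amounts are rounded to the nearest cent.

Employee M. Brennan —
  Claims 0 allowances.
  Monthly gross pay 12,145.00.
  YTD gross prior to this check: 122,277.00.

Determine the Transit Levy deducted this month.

136.53

Transit Levy: cap 125,870.00 − YTD 122,277.00 = 3,593.00 subject; 3.8% × 3,593.00 = 136.53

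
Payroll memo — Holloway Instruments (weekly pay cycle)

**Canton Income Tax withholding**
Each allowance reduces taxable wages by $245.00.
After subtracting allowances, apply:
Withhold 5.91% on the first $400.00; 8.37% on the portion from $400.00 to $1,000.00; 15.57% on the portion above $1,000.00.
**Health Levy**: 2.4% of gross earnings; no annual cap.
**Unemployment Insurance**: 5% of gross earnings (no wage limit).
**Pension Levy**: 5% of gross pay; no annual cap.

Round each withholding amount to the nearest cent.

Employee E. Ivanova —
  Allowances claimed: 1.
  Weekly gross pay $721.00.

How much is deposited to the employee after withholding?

Canton Income Tax: taxable = $721.00 − 1×$245.00 = $476.00
  $23.64 + 8.37% × ($476.00 − $400.00) = $23.64 + 8.37% × $76.00 = $30.00
Health Levy: 2.4% × $721.00 = $17.30
Unemployment Insurance: 5% × $721.00 = $36.05
Pension Levy: 5% × $721.00 = $36.05
Total withheld: $30.00 + $17.30 + $36.05 + $36.05 = $119.40
Net pay: $721.00 − $119.40 = $601.60

$601.60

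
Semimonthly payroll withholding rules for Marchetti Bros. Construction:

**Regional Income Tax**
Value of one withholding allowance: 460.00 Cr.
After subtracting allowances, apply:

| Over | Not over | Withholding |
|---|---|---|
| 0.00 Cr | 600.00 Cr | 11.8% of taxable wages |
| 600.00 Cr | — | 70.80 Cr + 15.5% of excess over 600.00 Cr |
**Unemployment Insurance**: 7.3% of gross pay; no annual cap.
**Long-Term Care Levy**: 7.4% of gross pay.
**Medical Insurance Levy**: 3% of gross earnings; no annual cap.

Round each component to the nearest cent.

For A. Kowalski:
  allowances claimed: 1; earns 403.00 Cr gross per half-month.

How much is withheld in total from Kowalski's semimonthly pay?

71.33 Cr

Regional Income Tax: taxable = 403.00 Cr − 1×460.00 Cr = -57.00 Cr
  Taxable ≤ 0 → 0.00 Cr
Unemployment Insurance: 7.3% × 403.00 Cr = 29.42 Cr
Long-Term Care Levy: 7.4% × 403.00 Cr = 29.82 Cr
Medical Insurance Levy: 3% × 403.00 Cr = 12.09 Cr
Total: 0.00 Cr + 29.42 Cr + 29.82 Cr + 12.09 Cr = 71.33 Cr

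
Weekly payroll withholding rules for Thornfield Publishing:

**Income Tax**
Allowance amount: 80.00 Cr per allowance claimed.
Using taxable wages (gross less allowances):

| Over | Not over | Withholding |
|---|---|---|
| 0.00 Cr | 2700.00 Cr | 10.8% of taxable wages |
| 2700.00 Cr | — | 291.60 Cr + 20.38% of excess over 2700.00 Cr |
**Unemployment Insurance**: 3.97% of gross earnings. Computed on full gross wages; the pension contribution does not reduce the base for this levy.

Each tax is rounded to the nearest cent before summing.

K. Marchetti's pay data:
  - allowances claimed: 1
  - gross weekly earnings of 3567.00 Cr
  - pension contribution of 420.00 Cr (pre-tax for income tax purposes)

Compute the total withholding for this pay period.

Income Tax: taxable = 3567.00 Cr − 420.00 Cr − 1×80.00 Cr = 3067.00 Cr
  291.60 Cr + 20.38% × (3067.00 Cr − 2700.00 Cr) = 291.60 Cr + 20.38% × 367.00 Cr = 366.39 Cr
Unemployment Insurance: 3.97% × 3567.00 Cr = 141.61 Cr
Total: 366.39 Cr + 141.61 Cr = 508.00 Cr

508.00 Cr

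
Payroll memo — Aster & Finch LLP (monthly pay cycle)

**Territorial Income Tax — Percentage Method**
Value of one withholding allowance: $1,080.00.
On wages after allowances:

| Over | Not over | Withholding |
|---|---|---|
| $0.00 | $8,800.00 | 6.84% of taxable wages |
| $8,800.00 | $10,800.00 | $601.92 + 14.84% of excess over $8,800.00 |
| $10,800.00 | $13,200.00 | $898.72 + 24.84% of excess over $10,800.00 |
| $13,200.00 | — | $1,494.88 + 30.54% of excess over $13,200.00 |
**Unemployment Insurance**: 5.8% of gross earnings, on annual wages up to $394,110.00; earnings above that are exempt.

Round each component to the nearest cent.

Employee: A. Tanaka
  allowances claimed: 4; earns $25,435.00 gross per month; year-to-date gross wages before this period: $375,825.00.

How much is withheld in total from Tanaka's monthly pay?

Territorial Income Tax: taxable = $25,435.00 − 4×$1,080.00 = $21,115.00
  $1,494.88 + 30.54% × ($21,115.00 − $13,200.00) = $1,494.88 + 30.54% × $7,915.00 = $3,912.12
Unemployment Insurance: cap $394,110.00 − YTD $375,825.00 = $18,285.00 subject; 5.8% × $18,285.00 = $1,060.53
Total: $3,912.12 + $1,060.53 = $4,972.65

$4,972.65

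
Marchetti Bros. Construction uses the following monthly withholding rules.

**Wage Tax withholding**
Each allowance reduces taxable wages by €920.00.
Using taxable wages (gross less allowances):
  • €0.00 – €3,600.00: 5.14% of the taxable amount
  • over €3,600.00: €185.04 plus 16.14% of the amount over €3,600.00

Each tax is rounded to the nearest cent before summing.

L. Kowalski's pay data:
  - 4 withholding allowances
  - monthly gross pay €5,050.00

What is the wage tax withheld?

Wage Tax: taxable = €5,050.00 − 4×€920.00 = €1,370.00
  5.14% × €1,370.00 = €70.42

€70.42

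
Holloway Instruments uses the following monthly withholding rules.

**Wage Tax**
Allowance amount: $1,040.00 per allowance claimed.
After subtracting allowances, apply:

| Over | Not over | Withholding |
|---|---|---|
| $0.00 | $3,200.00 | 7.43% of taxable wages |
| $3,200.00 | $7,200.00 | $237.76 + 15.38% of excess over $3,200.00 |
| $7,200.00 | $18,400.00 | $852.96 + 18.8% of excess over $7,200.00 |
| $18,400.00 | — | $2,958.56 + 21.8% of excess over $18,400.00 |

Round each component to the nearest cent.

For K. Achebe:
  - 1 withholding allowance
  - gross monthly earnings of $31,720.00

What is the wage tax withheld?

$5,635.60

Wage Tax: taxable = $31,720.00 − 1×$1,040.00 = $30,680.00
  $2,958.56 + 21.8% × ($30,680.00 − $18,400.00) = $2,958.56 + 21.8% × $12,280.00 = $5,635.60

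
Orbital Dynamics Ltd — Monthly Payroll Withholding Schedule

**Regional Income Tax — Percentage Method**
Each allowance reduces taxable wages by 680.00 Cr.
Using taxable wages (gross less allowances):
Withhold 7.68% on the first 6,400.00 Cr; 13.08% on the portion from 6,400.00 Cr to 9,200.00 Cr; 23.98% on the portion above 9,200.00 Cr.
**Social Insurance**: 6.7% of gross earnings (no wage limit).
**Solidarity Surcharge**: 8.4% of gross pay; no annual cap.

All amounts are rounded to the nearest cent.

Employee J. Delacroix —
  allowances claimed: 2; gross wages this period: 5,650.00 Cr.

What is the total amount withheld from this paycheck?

Regional Income Tax: taxable = 5,650.00 Cr − 2×680.00 Cr = 4,290.00 Cr
  7.68% × 4,290.00 Cr = 329.47 Cr
Social Insurance: 6.7% × 5,650.00 Cr = 378.55 Cr
Solidarity Surcharge: 8.4% × 5,650.00 Cr = 474.60 Cr
Total: 329.47 Cr + 378.55 Cr + 474.60 Cr = 1,182.62 Cr

1,182.62 Cr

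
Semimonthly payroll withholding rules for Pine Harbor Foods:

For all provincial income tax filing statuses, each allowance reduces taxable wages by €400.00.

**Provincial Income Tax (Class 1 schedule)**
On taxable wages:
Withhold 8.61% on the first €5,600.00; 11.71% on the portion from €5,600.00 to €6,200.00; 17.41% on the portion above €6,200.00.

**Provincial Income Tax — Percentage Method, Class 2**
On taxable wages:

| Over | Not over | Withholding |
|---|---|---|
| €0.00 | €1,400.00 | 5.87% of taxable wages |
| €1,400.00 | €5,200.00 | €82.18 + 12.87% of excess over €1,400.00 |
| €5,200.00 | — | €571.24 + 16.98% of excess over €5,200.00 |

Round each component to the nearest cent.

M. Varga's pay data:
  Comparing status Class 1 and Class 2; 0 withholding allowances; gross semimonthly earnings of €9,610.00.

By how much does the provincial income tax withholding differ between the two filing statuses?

€173.96

Provincial Income Tax (Class 1): taxable = €9,610.00
  €552.42 + 17.41% × (€9,610.00 − €6,200.00) = €552.42 + 17.41% × €3,410.00 = €1,146.10
Provincial Income Tax (Class 2): taxable = €9,610.00
  €571.24 + 16.98% × (€9,610.00 − €5,200.00) = €571.24 + 16.98% × €4,410.00 = €1,320.06
Difference: |€1,146.10 − €1,320.06| = €173.96 (higher under Class 2)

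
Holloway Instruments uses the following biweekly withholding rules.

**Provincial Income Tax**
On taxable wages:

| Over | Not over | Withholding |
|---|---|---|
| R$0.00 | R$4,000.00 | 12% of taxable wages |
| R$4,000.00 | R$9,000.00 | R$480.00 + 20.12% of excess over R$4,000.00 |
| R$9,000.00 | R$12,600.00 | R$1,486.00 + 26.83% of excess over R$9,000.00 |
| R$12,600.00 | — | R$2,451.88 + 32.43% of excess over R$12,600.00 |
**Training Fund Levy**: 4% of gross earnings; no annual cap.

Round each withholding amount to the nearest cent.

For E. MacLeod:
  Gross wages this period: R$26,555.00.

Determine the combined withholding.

R$8,039.69

Provincial Income Tax: taxable = R$26,555.00
  R$2,451.88 + 32.43% × (R$26,555.00 − R$12,600.00) = R$2,451.88 + 32.43% × R$13,955.00 = R$6,977.49
Training Fund Levy: 4% × R$26,555.00 = R$1,062.20
Total: R$6,977.49 + R$1,062.20 = R$8,039.69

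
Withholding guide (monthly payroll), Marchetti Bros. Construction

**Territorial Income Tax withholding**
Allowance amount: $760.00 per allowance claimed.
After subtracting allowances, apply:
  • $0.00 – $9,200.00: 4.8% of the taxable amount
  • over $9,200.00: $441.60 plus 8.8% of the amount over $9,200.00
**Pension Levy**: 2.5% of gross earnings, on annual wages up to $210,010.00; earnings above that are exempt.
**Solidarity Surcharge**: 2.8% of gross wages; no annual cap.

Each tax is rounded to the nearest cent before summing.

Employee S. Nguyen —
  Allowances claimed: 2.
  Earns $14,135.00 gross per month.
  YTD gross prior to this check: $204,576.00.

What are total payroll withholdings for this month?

$1,273.75

Territorial Income Tax: taxable = $14,135.00 − 2×$760.00 = $12,615.00
  $441.60 + 8.8% × ($12,615.00 − $9,200.00) = $441.60 + 8.8% × $3,415.00 = $742.12
Pension Levy: cap $210,010.00 − YTD $204,576.00 = $5,434.00 subject; 2.5% × $5,434.00 = $135.85
Solidarity Surcharge: 2.8% × $14,135.00 = $395.78
Total: $742.12 + $135.85 + $395.78 = $1,273.75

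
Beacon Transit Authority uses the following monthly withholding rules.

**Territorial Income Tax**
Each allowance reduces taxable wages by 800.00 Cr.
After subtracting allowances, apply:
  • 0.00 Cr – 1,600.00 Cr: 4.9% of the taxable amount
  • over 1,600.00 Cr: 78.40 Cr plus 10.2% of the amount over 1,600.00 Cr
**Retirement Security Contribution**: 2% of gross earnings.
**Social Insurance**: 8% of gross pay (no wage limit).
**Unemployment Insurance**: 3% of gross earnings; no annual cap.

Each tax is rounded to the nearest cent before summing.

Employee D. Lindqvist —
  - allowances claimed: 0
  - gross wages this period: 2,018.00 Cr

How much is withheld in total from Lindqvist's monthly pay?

Territorial Income Tax: taxable = 2,018.00 Cr
  78.40 Cr + 10.2% × (2,018.00 Cr − 1,600.00 Cr) = 78.40 Cr + 10.2% × 418.00 Cr = 121.04 Cr
Retirement Security Contribution: 2% × 2,018.00 Cr = 40.36 Cr
Social Insurance: 8% × 2,018.00 Cr = 161.44 Cr
Unemployment Insurance: 3% × 2,018.00 Cr = 60.54 Cr
Total: 121.04 Cr + 40.36 Cr + 161.44 Cr + 60.54 Cr = 383.38 Cr

383.38 Cr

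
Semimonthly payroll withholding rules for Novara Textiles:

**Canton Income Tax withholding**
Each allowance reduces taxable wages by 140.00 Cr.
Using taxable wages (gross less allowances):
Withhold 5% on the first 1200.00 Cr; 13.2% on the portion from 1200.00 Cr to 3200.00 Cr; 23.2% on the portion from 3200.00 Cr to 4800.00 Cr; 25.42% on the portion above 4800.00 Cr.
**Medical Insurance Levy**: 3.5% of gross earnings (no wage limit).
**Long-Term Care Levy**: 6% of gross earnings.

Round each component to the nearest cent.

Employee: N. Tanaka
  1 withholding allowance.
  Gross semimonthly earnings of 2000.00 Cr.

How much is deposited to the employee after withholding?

1662.88 Cr

Canton Income Tax: taxable = 2000.00 Cr − 1×140.00 Cr = 1860.00 Cr
  60.00 Cr + 13.2% × (1860.00 Cr − 1200.00 Cr) = 60.00 Cr + 13.2% × 660.00 Cr = 147.12 Cr
Medical Insurance Levy: 3.5% × 2000.00 Cr = 70.00 Cr
Long-Term Care Levy: 6% × 2000.00 Cr = 120.00 Cr
Total withheld: 147.12 Cr + 70.00 Cr + 120.00 Cr = 337.12 Cr
Net pay: 2000.00 Cr − 337.12 Cr = 1662.88 Cr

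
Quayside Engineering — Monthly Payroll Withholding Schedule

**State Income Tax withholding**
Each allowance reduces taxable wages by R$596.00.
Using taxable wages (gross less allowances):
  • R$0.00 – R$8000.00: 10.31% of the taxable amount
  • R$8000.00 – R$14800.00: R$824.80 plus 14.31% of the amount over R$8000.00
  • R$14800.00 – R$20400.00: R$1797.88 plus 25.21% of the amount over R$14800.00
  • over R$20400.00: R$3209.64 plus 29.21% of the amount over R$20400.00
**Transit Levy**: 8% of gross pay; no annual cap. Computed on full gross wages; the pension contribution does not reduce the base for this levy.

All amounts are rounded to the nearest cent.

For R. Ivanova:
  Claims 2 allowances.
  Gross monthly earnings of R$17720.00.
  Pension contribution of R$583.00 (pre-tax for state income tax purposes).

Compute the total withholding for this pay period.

R$3504.13

State Income Tax: taxable = R$17720.00 − R$583.00 − 2×R$596.00 = R$15945.00
  R$1797.88 + 25.21% × (R$15945.00 − R$14800.00) = R$1797.88 + 25.21% × R$1145.00 = R$2086.53
Transit Levy: 8% × R$17720.00 = R$1417.60
Total: R$2086.53 + R$1417.60 = R$3504.13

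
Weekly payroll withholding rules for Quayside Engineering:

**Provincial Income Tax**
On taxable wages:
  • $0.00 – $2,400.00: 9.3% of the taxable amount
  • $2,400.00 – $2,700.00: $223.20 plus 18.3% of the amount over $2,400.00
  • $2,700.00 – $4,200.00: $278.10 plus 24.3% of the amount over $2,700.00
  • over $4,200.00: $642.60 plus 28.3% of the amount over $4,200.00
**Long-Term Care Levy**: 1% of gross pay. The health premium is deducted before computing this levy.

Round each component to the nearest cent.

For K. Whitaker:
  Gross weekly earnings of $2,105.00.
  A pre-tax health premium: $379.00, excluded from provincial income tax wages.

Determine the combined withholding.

$177.78

Provincial Income Tax: taxable = $2,105.00 − $379.00 = $1,726.00
  9.3% × $1,726.00 = $160.52
Long-Term Care Levy: 1% × $1,726.00 = $17.26
Total: $160.52 + $17.26 = $177.78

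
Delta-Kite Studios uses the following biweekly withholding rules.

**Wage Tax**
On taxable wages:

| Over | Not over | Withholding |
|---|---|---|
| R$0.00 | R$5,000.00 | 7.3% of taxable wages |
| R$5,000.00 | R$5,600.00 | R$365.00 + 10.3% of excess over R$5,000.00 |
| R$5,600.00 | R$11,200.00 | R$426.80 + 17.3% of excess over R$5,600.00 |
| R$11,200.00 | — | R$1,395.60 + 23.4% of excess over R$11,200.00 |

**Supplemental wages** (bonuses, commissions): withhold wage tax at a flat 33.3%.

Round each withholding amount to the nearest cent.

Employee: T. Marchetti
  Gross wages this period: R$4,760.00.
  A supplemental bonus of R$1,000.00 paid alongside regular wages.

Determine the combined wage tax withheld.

R$680.48

Wage Tax: taxable = R$4,760.00
  7.3% × R$4,760.00 = R$347.48
Supplemental (33.3% flat on bonus): 33.3% × R$1,000.00 = R$333.00
Total wage tax: R$347.48 + R$333.00 = R$680.48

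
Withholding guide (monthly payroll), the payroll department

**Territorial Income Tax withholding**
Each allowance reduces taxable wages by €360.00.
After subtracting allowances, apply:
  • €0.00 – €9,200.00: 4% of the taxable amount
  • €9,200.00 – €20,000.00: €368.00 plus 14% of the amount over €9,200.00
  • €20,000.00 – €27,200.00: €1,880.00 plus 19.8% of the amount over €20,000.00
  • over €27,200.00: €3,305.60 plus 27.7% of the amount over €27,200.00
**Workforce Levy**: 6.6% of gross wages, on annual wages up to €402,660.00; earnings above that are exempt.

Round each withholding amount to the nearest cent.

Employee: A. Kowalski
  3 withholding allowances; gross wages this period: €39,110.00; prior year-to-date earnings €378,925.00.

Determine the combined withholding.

€7,872.02

Territorial Income Tax: taxable = €39,110.00 − 3×€360.00 = €38,030.00
  €3,305.60 + 27.7% × (€38,030.00 − €27,200.00) = €3,305.60 + 27.7% × €10,830.00 = €6,305.51
Workforce Levy: cap €402,660.00 − YTD €378,925.00 = €23,735.00 subject; 6.6% × €23,735.00 = €1,566.51
Total: €6,305.51 + €1,566.51 = €7,872.02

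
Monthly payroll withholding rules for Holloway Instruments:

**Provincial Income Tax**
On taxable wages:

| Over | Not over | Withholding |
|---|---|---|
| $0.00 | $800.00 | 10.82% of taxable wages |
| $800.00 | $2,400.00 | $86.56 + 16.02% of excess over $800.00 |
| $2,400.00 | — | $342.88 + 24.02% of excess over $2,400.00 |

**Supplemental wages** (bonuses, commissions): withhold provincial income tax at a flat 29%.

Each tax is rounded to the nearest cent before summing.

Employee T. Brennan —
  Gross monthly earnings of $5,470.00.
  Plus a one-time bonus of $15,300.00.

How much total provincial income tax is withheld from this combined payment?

$5,517.29

Provincial Income Tax: taxable = $5,470.00
  $342.88 + 24.02% × ($5,470.00 − $2,400.00) = $342.88 + 24.02% × $3,070.00 = $1,080.29
Supplemental (29% flat on bonus): 29% × $15,300.00 = $4,437.00
Total provincial income tax: $1,080.29 + $4,437.00 = $5,517.29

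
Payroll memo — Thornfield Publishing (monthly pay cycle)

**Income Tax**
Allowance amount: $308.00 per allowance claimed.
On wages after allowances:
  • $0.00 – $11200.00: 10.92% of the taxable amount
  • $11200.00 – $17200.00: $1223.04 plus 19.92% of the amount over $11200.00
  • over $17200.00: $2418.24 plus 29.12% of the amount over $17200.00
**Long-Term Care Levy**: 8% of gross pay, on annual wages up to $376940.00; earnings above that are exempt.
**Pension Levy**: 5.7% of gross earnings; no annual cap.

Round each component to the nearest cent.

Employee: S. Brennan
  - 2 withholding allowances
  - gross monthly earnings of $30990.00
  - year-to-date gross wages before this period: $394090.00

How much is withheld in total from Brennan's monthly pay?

Income Tax: taxable = $30990.00 − 2×$308.00 = $30374.00
  $2418.24 + 29.12% × ($30374.00 − $17200.00) = $2418.24 + 29.12% × $13174.00 = $6254.51
Long-Term Care Levy: YTD $394090.00 ≥ cap $376940.00 → $0.00
Pension Levy: 5.7% × $30990.00 = $1766.43
Total: $6254.51 + $0.00 + $1766.43 = $8020.94

$8020.94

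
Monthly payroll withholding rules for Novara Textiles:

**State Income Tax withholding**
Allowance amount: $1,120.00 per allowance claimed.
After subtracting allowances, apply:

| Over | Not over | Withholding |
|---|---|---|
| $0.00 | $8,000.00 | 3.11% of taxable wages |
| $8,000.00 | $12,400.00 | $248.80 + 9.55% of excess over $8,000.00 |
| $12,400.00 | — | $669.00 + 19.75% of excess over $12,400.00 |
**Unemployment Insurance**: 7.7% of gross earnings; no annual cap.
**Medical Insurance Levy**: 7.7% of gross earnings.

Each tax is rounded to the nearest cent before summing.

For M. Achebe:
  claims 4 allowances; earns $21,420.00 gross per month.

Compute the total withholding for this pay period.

State Income Tax: taxable = $21,420.00 − 4×$1,120.00 = $16,940.00
  $669.00 + 19.75% × ($16,940.00 − $12,400.00) = $669.00 + 19.75% × $4,540.00 = $1,565.65
Unemployment Insurance: 7.7% × $21,420.00 = $1,649.34
Medical Insurance Levy: 7.7% × $21,420.00 = $1,649.34
Total: $1,565.65 + $1,649.34 + $1,649.34 = $4,864.33

$4,864.33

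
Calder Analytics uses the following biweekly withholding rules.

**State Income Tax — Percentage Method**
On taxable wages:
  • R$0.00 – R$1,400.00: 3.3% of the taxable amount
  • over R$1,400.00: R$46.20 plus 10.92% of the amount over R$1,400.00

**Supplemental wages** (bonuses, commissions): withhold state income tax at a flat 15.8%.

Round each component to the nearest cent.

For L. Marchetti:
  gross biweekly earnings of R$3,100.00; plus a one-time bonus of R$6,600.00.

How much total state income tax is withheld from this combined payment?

State Income Tax: taxable = R$3,100.00
  R$46.20 + 10.92% × (R$3,100.00 − R$1,400.00) = R$46.20 + 10.92% × R$1,700.00 = R$231.84
Supplemental (15.8% flat on bonus): 15.8% × R$6,600.00 = R$1,042.80
Total state income tax: R$231.84 + R$1,042.80 = R$1,274.64

R$1,274.64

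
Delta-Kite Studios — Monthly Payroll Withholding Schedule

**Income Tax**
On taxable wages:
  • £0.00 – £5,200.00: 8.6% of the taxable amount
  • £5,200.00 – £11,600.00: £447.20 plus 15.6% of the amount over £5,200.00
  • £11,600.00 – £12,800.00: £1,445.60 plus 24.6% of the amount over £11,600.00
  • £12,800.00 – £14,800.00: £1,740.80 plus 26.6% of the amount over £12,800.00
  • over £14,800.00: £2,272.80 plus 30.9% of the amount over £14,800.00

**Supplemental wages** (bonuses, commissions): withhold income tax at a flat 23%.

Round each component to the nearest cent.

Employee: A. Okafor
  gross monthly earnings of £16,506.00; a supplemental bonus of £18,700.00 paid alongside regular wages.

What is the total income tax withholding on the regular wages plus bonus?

Income Tax: taxable = £16,506.00
  £2,272.80 + 30.9% × (£16,506.00 − £14,800.00) = £2,272.80 + 30.9% × £1,706.00 = £2,799.95
Supplemental (23% flat on bonus): 23% × £18,700.00 = £4,301.00
Total income tax: £2,799.95 + £4,301.00 = £7,100.95

£7,100.95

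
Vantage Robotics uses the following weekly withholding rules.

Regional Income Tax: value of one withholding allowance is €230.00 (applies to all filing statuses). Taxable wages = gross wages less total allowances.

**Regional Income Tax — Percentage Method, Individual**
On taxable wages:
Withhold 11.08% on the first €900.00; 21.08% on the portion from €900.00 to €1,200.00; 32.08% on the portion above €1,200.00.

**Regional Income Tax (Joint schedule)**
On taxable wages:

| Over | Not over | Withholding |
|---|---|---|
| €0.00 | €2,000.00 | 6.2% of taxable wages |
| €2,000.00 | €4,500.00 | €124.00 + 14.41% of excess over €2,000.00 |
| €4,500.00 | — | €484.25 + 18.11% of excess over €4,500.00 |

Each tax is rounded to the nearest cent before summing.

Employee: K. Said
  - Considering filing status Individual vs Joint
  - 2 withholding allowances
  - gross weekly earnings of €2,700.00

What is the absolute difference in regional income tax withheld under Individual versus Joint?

Regional Income Tax (Individual): taxable = €2,700.00 − 2×€230.00 = €2,240.00
  €162.96 + 32.08% × (€2,240.00 − €1,200.00) = €162.96 + 32.08% × €1,040.00 = €496.59
Regional Income Tax (Joint): taxable = €2,700.00 − 2×€230.00 = €2,240.00
  €124.00 + 14.41% × (€2,240.00 − €2,000.00) = €124.00 + 14.41% × €240.00 = €158.58
Difference: |€496.59 − €158.58| = €338.01 (higher under Individual)

€338.01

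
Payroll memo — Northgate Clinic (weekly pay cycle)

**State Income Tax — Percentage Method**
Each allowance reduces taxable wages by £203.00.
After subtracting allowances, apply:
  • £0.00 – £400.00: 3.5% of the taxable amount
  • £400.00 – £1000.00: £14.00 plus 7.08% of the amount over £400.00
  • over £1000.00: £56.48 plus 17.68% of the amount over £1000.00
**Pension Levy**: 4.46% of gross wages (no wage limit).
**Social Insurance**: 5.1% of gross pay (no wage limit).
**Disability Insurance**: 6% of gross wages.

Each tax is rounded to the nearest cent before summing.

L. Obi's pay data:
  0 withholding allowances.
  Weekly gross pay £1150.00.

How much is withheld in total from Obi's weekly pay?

State Income Tax: taxable = £1150.00
  £56.48 + 17.68% × (£1150.00 − £1000.00) = £56.48 + 17.68% × £150.00 = £83.00
Pension Levy: 4.46% × £1150.00 = £51.29
Social Insurance: 5.1% × £1150.00 = £58.65
Disability Insurance: 6% × £1150.00 = £69.00
Total: £83.00 + £51.29 + £58.65 + £69.00 = £261.94

£261.94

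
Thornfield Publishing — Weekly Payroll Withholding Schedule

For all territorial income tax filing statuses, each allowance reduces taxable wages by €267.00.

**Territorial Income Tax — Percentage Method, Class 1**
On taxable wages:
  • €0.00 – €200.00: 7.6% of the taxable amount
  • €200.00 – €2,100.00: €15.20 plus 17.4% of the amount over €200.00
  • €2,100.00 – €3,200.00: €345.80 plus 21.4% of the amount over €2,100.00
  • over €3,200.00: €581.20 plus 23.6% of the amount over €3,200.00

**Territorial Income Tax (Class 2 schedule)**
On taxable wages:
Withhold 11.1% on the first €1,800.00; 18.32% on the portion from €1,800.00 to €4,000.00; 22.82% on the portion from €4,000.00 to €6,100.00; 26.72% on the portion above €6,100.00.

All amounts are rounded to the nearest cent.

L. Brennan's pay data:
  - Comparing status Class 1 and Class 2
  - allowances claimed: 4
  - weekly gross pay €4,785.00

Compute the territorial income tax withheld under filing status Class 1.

Territorial Income Tax (Class 1): taxable = €4,785.00 − 4×€267.00 = €3,717.00
  €581.20 + 23.6% × (€3,717.00 − €3,200.00) = €581.20 + 23.6% × €517.00 = €703.21

€703.21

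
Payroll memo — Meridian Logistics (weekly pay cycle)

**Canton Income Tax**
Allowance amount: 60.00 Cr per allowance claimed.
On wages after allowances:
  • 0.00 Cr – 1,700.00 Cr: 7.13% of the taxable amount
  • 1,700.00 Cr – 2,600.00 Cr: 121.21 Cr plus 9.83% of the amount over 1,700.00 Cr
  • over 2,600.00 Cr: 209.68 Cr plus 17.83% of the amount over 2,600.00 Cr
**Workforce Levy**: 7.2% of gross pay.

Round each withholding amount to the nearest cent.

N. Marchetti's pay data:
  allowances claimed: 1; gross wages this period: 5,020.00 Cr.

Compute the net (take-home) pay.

Canton Income Tax: taxable = 5,020.00 Cr − 1×60.00 Cr = 4,960.00 Cr
  209.68 Cr + 17.83% × (4,960.00 Cr − 2,600.00 Cr) = 209.68 Cr + 17.83% × 2,360.00 Cr = 630.47 Cr
Workforce Levy: 7.2% × 5,020.00 Cr = 361.44 Cr
Total withheld: 630.47 Cr + 361.44 Cr = 991.91 Cr
Net pay: 5,020.00 Cr − 991.91 Cr = 4,028.09 Cr

4,028.09 Cr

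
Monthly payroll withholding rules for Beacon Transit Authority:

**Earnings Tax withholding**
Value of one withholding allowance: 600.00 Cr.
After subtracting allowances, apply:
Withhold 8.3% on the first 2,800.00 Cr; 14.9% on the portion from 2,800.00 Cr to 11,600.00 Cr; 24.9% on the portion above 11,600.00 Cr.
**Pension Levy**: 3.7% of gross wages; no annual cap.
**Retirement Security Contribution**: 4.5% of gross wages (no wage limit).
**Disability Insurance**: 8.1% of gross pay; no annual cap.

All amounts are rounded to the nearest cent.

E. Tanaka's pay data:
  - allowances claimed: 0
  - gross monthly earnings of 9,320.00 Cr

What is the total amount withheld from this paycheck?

Earnings Tax: taxable = 9,320.00 Cr
  232.40 Cr + 14.9% × (9,320.00 Cr − 2,800.00 Cr) = 232.40 Cr + 14.9% × 6,520.00 Cr = 1,203.88 Cr
Pension Levy: 3.7% × 9,320.00 Cr = 344.84 Cr
Retirement Security Contribution: 4.5% × 9,320.00 Cr = 419.40 Cr
Disability Insurance: 8.1% × 9,320.00 Cr = 754.92 Cr
Total: 1,203.88 Cr + 344.84 Cr + 419.40 Cr + 754.92 Cr = 2,723.04 Cr

2,723.04 Cr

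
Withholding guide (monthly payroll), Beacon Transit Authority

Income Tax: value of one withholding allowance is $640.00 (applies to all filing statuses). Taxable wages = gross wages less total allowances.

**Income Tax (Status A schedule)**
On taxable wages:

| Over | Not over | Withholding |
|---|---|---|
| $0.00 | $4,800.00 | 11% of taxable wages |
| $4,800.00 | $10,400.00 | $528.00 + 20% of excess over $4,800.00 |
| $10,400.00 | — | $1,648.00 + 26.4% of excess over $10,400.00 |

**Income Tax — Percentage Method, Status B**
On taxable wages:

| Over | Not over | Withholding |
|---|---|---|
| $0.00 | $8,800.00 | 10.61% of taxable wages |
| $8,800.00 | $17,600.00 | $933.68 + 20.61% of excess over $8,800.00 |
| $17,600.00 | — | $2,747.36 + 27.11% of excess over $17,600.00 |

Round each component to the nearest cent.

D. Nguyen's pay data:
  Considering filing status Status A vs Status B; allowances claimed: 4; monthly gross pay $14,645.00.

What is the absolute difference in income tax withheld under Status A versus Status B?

Income Tax (Status A): taxable = $14,645.00 − 4×$640.00 = $12,085.00
  $1,648.00 + 26.4% × ($12,085.00 − $10,400.00) = $1,648.00 + 26.4% × $1,685.00 = $2,092.84
Income Tax (Status B): taxable = $14,645.00 − 4×$640.00 = $12,085.00
  $933.68 + 20.61% × ($12,085.00 − $8,800.00) = $933.68 + 20.61% × $3,285.00 = $1,610.72
Difference: |$2,092.84 − $1,610.72| = $482.12 (higher under Status A)

$482.12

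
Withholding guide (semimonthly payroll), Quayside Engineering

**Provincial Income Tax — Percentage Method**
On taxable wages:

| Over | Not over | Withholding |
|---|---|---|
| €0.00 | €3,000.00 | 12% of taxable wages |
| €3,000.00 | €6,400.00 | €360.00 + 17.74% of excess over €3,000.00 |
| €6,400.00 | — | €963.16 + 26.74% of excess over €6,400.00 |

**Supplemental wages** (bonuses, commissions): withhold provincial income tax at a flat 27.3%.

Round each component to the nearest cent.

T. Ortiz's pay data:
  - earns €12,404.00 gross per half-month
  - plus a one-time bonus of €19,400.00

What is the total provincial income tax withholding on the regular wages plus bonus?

€7,864.83

Provincial Income Tax: taxable = €12,404.00
  €963.16 + 26.74% × (€12,404.00 − €6,400.00) = €963.16 + 26.74% × €6,004.00 = €2,568.63
Supplemental (27.3% flat on bonus): 27.3% × €19,400.00 = €5,296.20
Total provincial income tax: €2,568.63 + €5,296.20 = €7,864.83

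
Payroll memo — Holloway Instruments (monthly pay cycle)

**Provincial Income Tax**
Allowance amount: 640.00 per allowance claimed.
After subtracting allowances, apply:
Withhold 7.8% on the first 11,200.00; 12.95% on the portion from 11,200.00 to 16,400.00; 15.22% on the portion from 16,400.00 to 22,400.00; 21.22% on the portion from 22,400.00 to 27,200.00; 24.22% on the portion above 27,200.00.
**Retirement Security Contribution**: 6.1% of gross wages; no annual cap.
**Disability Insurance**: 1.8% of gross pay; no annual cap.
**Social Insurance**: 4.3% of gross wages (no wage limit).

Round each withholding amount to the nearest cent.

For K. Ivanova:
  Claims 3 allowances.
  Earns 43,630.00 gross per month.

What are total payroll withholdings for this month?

Provincial Income Tax: taxable = 43,630.00 − 3×640.00 = 41,710.00
  3,478.76 + 24.22% × (41,710.00 − 27,200.00) = 3,478.76 + 24.22% × 14,510.00 = 6,993.08
Retirement Security Contribution: 6.1% × 43,630.00 = 2,661.43
Disability Insurance: 1.8% × 43,630.00 = 785.34
Social Insurance: 4.3% × 43,630.00 = 1,876.09
Total: 6,993.08 + 2,661.43 + 785.34 + 1,876.09 = 12,315.94

12,315.94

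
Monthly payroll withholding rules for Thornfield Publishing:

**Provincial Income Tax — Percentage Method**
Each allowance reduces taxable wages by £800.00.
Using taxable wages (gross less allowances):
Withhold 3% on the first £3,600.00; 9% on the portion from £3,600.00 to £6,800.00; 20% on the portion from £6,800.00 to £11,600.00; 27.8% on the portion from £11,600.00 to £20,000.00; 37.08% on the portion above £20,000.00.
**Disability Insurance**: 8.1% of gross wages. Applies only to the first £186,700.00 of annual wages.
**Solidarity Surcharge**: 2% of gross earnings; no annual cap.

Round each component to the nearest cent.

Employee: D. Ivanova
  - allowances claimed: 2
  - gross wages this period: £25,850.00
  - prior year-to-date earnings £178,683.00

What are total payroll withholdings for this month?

£6,433.48

Provincial Income Tax: taxable = £25,850.00 − 2×£800.00 = £24,250.00
  £3,691.20 + 37.08% × (£24,250.00 − £20,000.00) = £3,691.20 + 37.08% × £4,250.00 = £5,267.10
Disability Insurance: cap £186,700.00 − YTD £178,683.00 = £8,017.00 subject; 8.1% × £8,017.00 = £649.38
Solidarity Surcharge: 2% × £25,850.00 = £517.00
Total: £5,267.10 + £649.38 + £517.00 = £6,433.48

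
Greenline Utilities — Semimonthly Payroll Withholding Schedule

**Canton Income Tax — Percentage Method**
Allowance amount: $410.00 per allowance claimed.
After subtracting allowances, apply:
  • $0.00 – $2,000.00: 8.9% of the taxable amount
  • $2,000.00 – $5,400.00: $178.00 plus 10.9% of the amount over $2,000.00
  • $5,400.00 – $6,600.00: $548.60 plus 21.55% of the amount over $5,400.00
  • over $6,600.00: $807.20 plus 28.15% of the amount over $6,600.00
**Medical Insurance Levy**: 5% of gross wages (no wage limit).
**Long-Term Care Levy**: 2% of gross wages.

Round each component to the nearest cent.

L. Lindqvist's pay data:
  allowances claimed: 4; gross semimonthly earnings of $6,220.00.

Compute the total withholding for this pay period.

$894.62

Canton Income Tax: taxable = $6,220.00 − 4×$410.00 = $4,580.00
  $178.00 + 10.9% × ($4,580.00 − $2,000.00) = $178.00 + 10.9% × $2,580.00 = $459.22
Medical Insurance Levy: 5% × $6,220.00 = $311.00
Long-Term Care Levy: 2% × $6,220.00 = $124.40
Total: $459.22 + $311.00 + $124.40 = $894.62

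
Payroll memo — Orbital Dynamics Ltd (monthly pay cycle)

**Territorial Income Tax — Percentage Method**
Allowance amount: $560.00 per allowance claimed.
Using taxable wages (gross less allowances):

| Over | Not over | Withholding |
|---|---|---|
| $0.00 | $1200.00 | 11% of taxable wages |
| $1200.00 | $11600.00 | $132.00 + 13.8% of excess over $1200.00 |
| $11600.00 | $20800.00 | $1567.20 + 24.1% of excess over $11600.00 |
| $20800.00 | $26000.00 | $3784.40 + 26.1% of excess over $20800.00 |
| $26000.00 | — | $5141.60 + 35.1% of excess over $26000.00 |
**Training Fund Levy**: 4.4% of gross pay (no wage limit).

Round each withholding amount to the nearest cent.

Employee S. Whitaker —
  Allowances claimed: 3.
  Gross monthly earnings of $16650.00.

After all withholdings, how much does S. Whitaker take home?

Territorial Income Tax: taxable = $16650.00 − 3×$560.00 = $14970.00
  $1567.20 + 24.1% × ($14970.00 − $11600.00) = $1567.20 + 24.1% × $3370.00 = $2379.37
Training Fund Levy: 4.4% × $16650.00 = $732.60
Total withheld: $2379.37 + $732.60 = $3111.97
Net pay: $16650.00 − $3111.97 = $13538.03

$13538.03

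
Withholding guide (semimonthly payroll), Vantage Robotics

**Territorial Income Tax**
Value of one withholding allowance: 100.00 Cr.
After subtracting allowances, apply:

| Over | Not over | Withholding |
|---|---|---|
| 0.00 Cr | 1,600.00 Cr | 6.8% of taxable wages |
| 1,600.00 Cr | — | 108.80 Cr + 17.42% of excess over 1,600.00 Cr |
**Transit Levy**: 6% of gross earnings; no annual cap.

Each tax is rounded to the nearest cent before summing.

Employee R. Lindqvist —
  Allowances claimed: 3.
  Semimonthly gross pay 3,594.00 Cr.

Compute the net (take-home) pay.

2,974.47 Cr

Territorial Income Tax: taxable = 3,594.00 Cr − 3×100.00 Cr = 3,294.00 Cr
  108.80 Cr + 17.42% × (3,294.00 Cr − 1,600.00 Cr) = 108.80 Cr + 17.42% × 1,694.00 Cr = 403.89 Cr
Transit Levy: 6% × 3,594.00 Cr = 215.64 Cr
Total withheld: 403.89 Cr + 215.64 Cr = 619.53 Cr
Net pay: 3,594.00 Cr − 619.53 Cr = 2,974.47 Cr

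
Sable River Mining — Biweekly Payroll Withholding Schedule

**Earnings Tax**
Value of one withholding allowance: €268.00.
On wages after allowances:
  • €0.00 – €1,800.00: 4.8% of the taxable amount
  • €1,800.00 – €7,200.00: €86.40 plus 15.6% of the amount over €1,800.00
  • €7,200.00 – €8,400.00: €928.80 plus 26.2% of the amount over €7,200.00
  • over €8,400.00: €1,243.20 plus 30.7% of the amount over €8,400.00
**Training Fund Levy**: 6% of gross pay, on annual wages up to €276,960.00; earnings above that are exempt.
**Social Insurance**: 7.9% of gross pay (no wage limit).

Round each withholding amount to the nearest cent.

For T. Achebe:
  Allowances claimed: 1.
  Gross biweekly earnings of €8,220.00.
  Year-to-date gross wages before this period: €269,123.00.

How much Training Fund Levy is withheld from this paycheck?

€470.22

Training Fund Levy: cap €276,960.00 − YTD €269,123.00 = €7,837.00 subject; 6% × €7,837.00 = €470.22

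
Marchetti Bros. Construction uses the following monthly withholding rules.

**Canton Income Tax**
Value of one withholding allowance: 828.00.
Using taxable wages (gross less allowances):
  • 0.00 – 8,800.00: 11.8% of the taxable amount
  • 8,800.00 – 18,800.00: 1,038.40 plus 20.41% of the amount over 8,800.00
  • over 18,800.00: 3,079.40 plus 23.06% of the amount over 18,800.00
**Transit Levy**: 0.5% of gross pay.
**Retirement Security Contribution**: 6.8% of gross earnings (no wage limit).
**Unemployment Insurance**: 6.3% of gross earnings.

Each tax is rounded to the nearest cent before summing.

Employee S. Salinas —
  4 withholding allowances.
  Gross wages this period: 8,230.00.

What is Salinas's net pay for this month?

Canton Income Tax: taxable = 8,230.00 − 4×828.00 = 4,918.00
  11.8% × 4,918.00 = 580.32
Transit Levy: 0.5% × 8,230.00 = 41.15
Retirement Security Contribution: 6.8% × 8,230.00 = 559.64
Unemployment Insurance: 6.3% × 8,230.00 = 518.49
Total withheld: 580.32 + 41.15 + 559.64 + 518.49 = 1,699.60
Net pay: 8,230.00 − 1,699.60 = 6,530.40

6,530.40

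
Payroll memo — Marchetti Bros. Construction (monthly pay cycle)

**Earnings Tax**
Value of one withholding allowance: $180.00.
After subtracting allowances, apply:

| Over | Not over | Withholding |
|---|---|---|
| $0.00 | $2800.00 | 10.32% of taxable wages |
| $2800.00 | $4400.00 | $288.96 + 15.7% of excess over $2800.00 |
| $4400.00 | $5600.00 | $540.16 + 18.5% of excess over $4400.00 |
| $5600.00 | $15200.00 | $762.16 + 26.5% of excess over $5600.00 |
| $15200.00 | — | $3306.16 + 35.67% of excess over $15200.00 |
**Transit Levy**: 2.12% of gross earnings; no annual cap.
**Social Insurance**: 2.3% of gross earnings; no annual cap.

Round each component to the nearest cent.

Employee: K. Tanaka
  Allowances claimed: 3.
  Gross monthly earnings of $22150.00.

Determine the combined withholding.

$6571.64

Earnings Tax: taxable = $22150.00 − 3×$180.00 = $21610.00
  $3306.16 + 35.67% × ($21610.00 − $15200.00) = $3306.16 + 35.67% × $6410.00 = $5592.61
Transit Levy: 2.12% × $22150.00 = $469.58
Social Insurance: 2.3% × $22150.00 = $509.45
Total: $5592.61 + $469.58 + $509.45 = $6571.64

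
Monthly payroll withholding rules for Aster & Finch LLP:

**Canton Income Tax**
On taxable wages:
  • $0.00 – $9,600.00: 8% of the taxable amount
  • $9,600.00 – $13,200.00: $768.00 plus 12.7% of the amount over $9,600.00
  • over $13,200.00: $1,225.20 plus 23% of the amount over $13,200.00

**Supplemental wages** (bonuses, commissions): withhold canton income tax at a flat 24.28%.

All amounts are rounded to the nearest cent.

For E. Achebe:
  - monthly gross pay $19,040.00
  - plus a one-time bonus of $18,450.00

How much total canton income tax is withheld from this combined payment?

Canton Income Tax: taxable = $19,040.00
  $1,225.20 + 23% × ($19,040.00 − $13,200.00) = $1,225.20 + 23% × $5,840.00 = $2,568.40
Supplemental (24.28% flat on bonus): 24.28% × $18,450.00 = $4,479.66
Total canton income tax: $2,568.40 + $4,479.66 = $7,048.06

$7,048.06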